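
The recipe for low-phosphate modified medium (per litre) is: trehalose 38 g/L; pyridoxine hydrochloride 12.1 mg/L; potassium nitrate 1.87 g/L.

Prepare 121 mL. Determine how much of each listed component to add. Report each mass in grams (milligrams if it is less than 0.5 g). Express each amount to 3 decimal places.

Scale factor relative to 1 L: 0.121.
trehalose: 38 g/L × 0.121 L = 4.598 g
pyridoxine hydrochloride: 12.1 mg/L × 0.121 L = 1.464 mg
potassium nitrate: 1.87 g/L × 0.121 L = 0.22627 g = 226.270 mg

trehalose 4.598 g; pyridoxine hydrochloride 1.464 mg; potassium nitrate 226.270 mg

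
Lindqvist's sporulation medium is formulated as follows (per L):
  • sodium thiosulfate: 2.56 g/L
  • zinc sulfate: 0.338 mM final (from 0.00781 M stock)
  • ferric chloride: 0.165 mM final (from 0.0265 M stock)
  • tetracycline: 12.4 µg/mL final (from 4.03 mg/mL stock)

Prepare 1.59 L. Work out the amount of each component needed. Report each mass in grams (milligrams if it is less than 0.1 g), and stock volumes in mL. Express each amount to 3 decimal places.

Working volume: 1.59 L.
sodium thiosulfate: 2.56 g/L × 1.59 L = 4.070 g
zinc sulfate: dilute stock: 0.338 mM × 1590 mL ÷ 7.81 mM = 68.812 mL
ferric chloride: C1V1 = C2V2 → 0.165 mM × 1590 mL ÷ 26.5 mM = 9.900 mL
tetracycline: V = C2·V2/C1 = 12.4 µg/mL × 1590 mL ÷ 4030 µg/mL = 4.892 mL

sodium thiosulfate 4.070 g; zinc sulfate 68.812 mL; ferric chloride 9.900 mL; tetracycline 4.892 mL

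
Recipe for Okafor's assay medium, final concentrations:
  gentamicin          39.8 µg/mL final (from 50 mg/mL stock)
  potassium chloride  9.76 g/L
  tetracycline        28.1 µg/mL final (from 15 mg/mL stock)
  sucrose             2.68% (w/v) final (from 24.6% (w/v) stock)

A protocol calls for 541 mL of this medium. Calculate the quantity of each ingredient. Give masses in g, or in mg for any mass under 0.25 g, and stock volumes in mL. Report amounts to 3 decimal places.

gentamicin 0.431 mL; potassium chloride 5.280 g; tetracycline 1.013 mL; sucrose 58.938 mL

Target volume = 541 mL = 0.541 L.
gentamicin: dilute stock: 39.8 µg/mL × 541 mL ÷ 50000 µg/mL = 0.431 mL
potassium chloride: 9.76 g/L × 0.541 L = 5.280 g
tetracycline: C1V1 = C2V2 → 28.1 µg/mL × 541 mL ÷ 15000 µg/mL = 1.013 mL
sucrose: dilute stock: 2.68% ÷ 24.6% × 541 mL = 58.938 mL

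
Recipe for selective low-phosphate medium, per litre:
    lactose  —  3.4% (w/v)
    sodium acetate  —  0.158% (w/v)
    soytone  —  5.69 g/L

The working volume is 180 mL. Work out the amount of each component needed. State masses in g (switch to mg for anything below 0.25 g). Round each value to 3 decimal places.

Working volume: 180 mL = 0.18 L.
lactose: 3.4 g per 100 mL × 180 mL ÷ 100 = 6.120 g
sodium acetate: 0.158 g per 100 mL × 180 mL ÷ 100 = 0.284 g
soytone: 5.69 g/L × 0.18 L = 1.024 g

lactose 6.120 g; sodium acetate 0.284 g; soytone 1.024 g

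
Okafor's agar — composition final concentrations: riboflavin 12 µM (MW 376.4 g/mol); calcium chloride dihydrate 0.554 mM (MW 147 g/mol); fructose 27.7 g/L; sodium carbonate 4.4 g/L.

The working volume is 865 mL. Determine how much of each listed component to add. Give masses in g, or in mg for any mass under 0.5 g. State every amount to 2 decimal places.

riboflavin 3.91 mg; calcium chloride dihydrate 70.44 mg; fructose 23.96 g; sodium carbonate 3.81 g

Working volume: 865 mL = 0.865 L.
riboflavin: 12 µmol/L × 376.4 g/mol × 0.865 L ÷ 1000 = 3.91 mg
calcium chloride dihydrate: 0.554 mmol/L × 147 mg/mmol × 0.865 L = 70.44 mg
fructose: 27.7 g/L × 0.865 L = 23.96 g
sodium carbonate: 4.4 g/L × 0.865 L = 3.81 g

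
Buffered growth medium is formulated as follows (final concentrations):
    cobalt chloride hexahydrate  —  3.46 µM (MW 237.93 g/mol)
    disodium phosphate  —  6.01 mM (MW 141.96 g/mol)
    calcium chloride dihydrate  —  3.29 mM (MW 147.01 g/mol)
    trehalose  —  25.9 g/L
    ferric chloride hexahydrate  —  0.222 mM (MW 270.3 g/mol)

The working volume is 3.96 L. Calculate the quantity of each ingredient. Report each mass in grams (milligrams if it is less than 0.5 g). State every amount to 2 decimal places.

cobalt chloride hexahydrate 3.26 mg; disodium phosphate 3.38 g; calcium chloride dihydrate 1.92 g; trehalose 102.56 g; ferric chloride hexahydrate 237.63 mg

Scale factor relative to 1 L: 3.96.
cobalt chloride hexahydrate: 3.46 µmol/L × 237.93 g/mol × 3.96 L ÷ 1000 = 3.26 mg
disodium phosphate: 6.01 mmol/L × 141.96 g/mol × 3.96 L ÷ 1000 = 3.38 g
calcium chloride dihydrate: 3.29 mmol/L × 147.01 g/mol × 3.96 L ÷ 1000 = 1.92 g
trehalose: 25.9 g/L × 3.96 L = 102.56 g
ferric chloride hexahydrate: 0.222 mmol/L × 270.3 mg/mmol × 3.96 L = 237.63 mg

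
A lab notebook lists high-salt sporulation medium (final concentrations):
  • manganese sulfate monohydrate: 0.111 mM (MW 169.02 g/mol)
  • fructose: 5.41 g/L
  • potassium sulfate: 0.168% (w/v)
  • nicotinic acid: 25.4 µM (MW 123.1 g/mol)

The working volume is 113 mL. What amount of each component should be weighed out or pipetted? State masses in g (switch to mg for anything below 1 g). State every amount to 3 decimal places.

Working volume: 113 mL = 0.113 L.
manganese sulfate monohydrate: 0.111 mmol/L × 169.02 mg/mmol × 0.113 L = 2.120 mg
fructose: 5.41 g/L × 0.113 L = 0.61133 g = 611.330 mg
potassium sulfate: 0.168% w/v = 1.68 g/L → 1.68 × 0.113 L = 0.18984 g = 189.840 mg
nicotinic acid: 25.4 µmol/L × 123.1 g/mol × 0.113 L ÷ 1000 = 0.353 mg

manganese sulfate monohydrate 2.120 mg; fructose 611.330 mg; potassium sulfate 189.840 mg; nicotinic acid 0.353 mg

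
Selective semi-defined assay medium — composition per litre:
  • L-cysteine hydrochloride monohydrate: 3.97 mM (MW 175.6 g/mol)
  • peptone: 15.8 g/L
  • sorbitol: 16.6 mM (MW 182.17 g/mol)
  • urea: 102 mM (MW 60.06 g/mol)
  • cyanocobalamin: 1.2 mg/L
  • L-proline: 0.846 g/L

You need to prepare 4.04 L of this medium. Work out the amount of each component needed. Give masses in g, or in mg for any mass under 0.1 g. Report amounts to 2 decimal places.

L-cysteine hydrochloride monohydrate 2.82 g; peptone 63.83 g; sorbitol 12.22 g; urea 24.75 g; cyanocobalamin 4.85 mg; L-proline 3.42 g

Working volume: 4.04 L.
L-cysteine hydrochloride monohydrate: 3.97 mmol/L × 175.6 g/mol × 4.04 L ÷ 1000 = 2.82 g
peptone: 15.8 g/L × 4.04 L = 63.83 g
sorbitol: 16.6 mmol/L × 182.17 g/mol × 4.04 L ÷ 1000 = 12.22 g
urea: 102 mmol/L × 60.06 g/mol × 4.04 L ÷ 1000 = 24.75 g
cyanocobalamin: 1.2 mg/L × 4.04 L = 4.85 mg
L-proline: 0.846 g/L × 4.04 L = 3.42 g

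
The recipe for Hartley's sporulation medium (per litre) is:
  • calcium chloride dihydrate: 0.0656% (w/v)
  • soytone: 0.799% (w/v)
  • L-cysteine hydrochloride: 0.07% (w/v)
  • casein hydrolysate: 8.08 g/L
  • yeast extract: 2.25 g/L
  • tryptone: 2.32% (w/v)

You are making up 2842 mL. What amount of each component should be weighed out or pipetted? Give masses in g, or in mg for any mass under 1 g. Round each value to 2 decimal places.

Target volume = 2842 mL = 2.842 L.
calcium chloride dihydrate: 0.0656% w/v = 0.656 g/L → 0.656 × 2.842 L = 1.86 g
soytone: 0.799 g per 100 mL × 2842 mL ÷ 100 = 22.71 g
L-cysteine hydrochloride: 0.07% w/v = 0.7 g/L → 0.7 × 2.842 L = 1.99 g
casein hydrolysate: 8.08 g/L × 2.842 L = 22.96 g
yeast extract: 2.25 g/L × 2.842 L = 6.39 g
tryptone: 2.32% w/v = 23.2 g/L → 23.2 × 2.842 L = 65.93 g

calcium chloride dihydrate 1.86 g; soytone 22.71 g; L-cysteine hydrochloride 1.99 g; casein hydrolysate 22.96 g; yeast extract 6.39 g; tryptone 65.93 g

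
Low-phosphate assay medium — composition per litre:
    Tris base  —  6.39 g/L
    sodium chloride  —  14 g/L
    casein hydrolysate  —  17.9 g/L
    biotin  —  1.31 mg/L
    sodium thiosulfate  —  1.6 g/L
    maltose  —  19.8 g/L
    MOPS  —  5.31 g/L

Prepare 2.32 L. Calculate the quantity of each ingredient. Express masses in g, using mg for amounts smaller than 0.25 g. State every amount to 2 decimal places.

Scale factor relative to 1 L: 2.32.
Tris base: 6.39 g/L × 2.32 L = 14.82 g
sodium chloride: 14 g/L × 2.32 L = 32.48 g
casein hydrolysate: 17.9 g/L × 2.32 L = 41.53 g
biotin: 1.31 mg/L × 2.32 L = 3.04 mg
sodium thiosulfate: 1.6 g/L × 2.32 L = 3.71 g
maltose: 19.8 g/L × 2.32 L = 45.94 g
MOPS: 5.31 g/L × 2.32 L = 12.32 g

Tris base 14.82 g; sodium chloride 32.48 g; casein hydrolysate 41.53 g; biotin 3.04 mg; sodium thiosulfate 3.71 g; maltose 45.94 g; MOPS 12.32 g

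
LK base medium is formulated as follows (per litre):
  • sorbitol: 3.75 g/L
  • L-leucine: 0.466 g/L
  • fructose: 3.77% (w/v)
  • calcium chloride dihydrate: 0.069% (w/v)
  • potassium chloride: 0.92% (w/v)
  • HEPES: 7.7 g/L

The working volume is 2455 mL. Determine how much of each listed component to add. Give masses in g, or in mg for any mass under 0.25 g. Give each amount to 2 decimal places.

Working volume: 2455 mL = 2.455 L.
sorbitol: 3.75 g/L × 2.455 L = 9.21 g
L-leucine: 0.466 g/L × 2.455 L = 1.14 g
fructose: 3.77 g per 100 mL × 2455 mL ÷ 100 = 92.55 g
calcium chloride dihydrate: 0.069% w/v = 0.69 g/L → 0.69 × 2.455 L = 1.69 g
potassium chloride: 0.92% w/v = 9.2 g/L → 9.2 × 2.455 L = 22.59 g
HEPES: 7.7 g/L × 2.455 L = 18.90 g

sorbitol 9.21 g; L-leucine 1.14 g; fructose 92.55 g; calcium chloride dihydrate 1.69 g; potassium chloride 22.59 g; HEPES 18.90 g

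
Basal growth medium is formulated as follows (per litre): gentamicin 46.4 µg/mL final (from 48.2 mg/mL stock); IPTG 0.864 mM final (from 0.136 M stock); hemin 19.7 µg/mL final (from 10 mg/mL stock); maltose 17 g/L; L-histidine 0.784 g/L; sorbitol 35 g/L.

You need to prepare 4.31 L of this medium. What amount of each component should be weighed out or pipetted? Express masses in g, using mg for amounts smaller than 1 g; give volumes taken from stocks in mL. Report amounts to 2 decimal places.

gentamicin 4.15 mL; IPTG 27.38 mL; hemin 8.49 mL; maltose 73.27 g; L-histidine 3.38 g; sorbitol 150.85 g

Working volume: 4.31 L.
gentamicin: C1V1 = C2V2 → 46.4 µg/mL × 4310 mL ÷ 48200 µg/mL = 4.15 mL
IPTG: C1V1 = C2V2 → 0.864 mM × 4310 mL ÷ 136 mM = 27.38 mL
hemin: C1V1 = C2V2 → 19.7 µg/mL × 4310 mL ÷ 10000 µg/mL = 8.49 mL
maltose: 17 g/L × 4.31 L = 73.27 g
L-histidine: 0.784 g/L × 4.31 L = 3.38 g
sorbitol: 35 g/L × 4.31 L = 150.85 g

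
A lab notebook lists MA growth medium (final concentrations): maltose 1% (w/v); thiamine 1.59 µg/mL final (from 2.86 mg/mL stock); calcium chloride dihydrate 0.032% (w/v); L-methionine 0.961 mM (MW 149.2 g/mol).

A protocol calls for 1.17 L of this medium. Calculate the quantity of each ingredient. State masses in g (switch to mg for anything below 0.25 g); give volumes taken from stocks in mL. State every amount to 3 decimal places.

Scale factor relative to 1 L: 1.17.
maltose: 1% w/v = 10 g/L → 10 × 1.17 L = 11.700 g
thiamine: V = C2·V2/C1 = 1.59 µg/mL × 1170 mL ÷ 2860 µg/mL = 0.650 mL
calcium chloride dihydrate: 0.032 g per 100 mL × 1170 mL ÷ 100 = 0.374 g
L-methionine: 0.961 mmol/L × 149.2 mg/mmol × 1.17 L = 167.756 mg

maltose 11.700 g; thiamine 0.650 mL; calcium chloride dihydrate 0.374 g; L-methionine 167.756 mg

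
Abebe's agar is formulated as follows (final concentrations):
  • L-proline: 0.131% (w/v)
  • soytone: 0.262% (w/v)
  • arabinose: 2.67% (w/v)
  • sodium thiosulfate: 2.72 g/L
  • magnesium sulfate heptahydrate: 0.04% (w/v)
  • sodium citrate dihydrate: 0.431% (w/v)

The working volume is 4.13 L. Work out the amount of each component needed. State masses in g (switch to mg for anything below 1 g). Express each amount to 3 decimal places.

L-proline 5.410 g; soytone 10.821 g; arabinose 110.271 g; sodium thiosulfate 11.234 g; magnesium sulfate heptahydrate 1.652 g; sodium citrate dihydrate 17.800 g

Scale factor relative to 1 L: 4.13.
L-proline: 0.131% w/v = 1.31 g/L → 1.31 × 4.13 L = 5.410 g
soytone: 0.262 g per 100 mL × 4130 mL ÷ 100 = 10.821 g
arabinose: 2.67% w/v = 26.7 g/L → 26.7 × 4.13 L = 110.271 g
sodium thiosulfate: 2.72 g/L × 4.13 L = 11.234 g
magnesium sulfate heptahydrate: 0.04 g per 100 mL × 4130 mL ÷ 100 = 1.652 g
sodium citrate dihydrate: 0.431% w/v = 4.31 g/L → 4.31 × 4.13 L = 17.800 g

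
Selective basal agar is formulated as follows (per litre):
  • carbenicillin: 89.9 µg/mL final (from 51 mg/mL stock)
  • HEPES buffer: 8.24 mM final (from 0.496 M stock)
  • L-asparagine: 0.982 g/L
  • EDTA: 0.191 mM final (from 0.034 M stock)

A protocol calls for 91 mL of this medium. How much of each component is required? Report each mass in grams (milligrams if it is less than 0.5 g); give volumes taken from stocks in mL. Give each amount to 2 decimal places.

carbenicillin 0.16 mL; HEPES buffer 1.51 mL; L-asparagine 89.36 mg; EDTA 0.51 mL

Scale factor relative to 1 L: 0.091.
carbenicillin: dilute stock: 89.9 µg/mL × 91 mL ÷ 51000 µg/mL = 0.16 mL
HEPES buffer: dilute stock: 8.24 mM × 91 mL ÷ 496 mM = 1.51 mL
L-asparagine: 0.982 g/L × 0.091 L = 0.089362 g = 89.36 mg
EDTA: V = C2·V2/C1 = 0.191 mM × 91 mL ÷ 34 mM = 0.51 mL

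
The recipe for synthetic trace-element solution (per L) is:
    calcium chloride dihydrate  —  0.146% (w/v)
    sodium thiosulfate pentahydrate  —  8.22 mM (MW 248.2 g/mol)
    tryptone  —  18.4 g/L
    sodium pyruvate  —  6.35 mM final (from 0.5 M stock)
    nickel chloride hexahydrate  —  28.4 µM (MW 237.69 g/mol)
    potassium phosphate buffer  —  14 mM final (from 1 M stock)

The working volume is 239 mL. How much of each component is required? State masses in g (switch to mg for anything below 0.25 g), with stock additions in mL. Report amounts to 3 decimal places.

calcium chloride dihydrate 0.349 g; sodium thiosulfate pentahydrate 0.488 g; tryptone 4.398 g; sodium pyruvate 3.035 mL; nickel chloride hexahydrate 1.613 mg; potassium phosphate buffer 3.346 mL

Target volume = 239 mL = 0.239 L.
calcium chloride dihydrate: 0.146 g per 100 mL × 239 mL ÷ 100 = 0.349 g
sodium thiosulfate pentahydrate: 8.22 mmol/L × 248.2 g/mol × 0.239 L ÷ 1000 = 0.488 g
tryptone: 18.4 g/L × 0.239 L = 4.398 g
sodium pyruvate: C1V1 = C2V2 → 6.35 mM × 239 mL ÷ 500 mM = 3.035 mL
nickel chloride hexahydrate: 28.4 µmol/L × 237.69 g/mol × 0.239 L ÷ 1000 = 1.613 mg
potassium phosphate buffer: dilute stock: 14 mM × 239 mL ÷ 1000 mM = 3.346 mL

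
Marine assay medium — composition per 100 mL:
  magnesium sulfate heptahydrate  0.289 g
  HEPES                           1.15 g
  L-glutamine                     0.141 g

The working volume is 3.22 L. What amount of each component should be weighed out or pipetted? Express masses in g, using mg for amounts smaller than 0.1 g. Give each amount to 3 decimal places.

magnesium sulfate heptahydrate 9.306 g; HEPES 37.030 g; L-glutamine 4.540 g

Scale factor = 3220 mL / 100 mL = 32.2.
magnesium sulfate heptahydrate: 0.289 g × (3220 mL / 100 mL) = 9.306 g
HEPES: 1.15 g × (3220 mL / 100 mL) = 37.030 g
L-glutamine: 0.141 g × (3220 mL / 100 mL) = 4.540 g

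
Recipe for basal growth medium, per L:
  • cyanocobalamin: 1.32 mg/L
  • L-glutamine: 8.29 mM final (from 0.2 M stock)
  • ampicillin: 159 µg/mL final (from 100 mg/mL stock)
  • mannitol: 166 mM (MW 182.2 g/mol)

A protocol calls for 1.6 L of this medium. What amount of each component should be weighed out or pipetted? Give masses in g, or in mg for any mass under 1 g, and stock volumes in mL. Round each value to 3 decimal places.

Working volume: 1.6 L.
cyanocobalamin: 1.32 mg/L × 1.6 L = 2.112 mg
L-glutamine: dilute stock: 8.29 mM × 1600 mL ÷ 200 mM = 66.320 mL
ampicillin: V = C2·V2/C1 = 159 µg/mL × 1600 mL ÷ 100000 µg/mL = 2.544 mL
mannitol: 166 mmol/L × 182.2 g/mol × 1.6 L ÷ 1000 = 48.392 g

cyanocobalamin 2.112 mg; L-glutamine 66.320 mL; ampicillin 2.544 mL; mannitol 48.392 g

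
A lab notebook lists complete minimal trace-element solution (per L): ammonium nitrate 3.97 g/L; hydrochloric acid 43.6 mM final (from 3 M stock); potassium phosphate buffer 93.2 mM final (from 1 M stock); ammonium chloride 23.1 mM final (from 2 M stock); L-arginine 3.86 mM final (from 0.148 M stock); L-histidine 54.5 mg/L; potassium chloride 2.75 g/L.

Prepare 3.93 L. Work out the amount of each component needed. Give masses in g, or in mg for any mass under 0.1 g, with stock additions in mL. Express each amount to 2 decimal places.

Working volume: 3.93 L.
ammonium nitrate: 3.97 g/L × 3.93 L = 15.60 g
hydrochloric acid: V = C2·V2/C1 = 43.6 mM × 3930 mL ÷ 3000 mM = 57.12 mL
potassium phosphate buffer: C1V1 = C2V2 → 93.2 mM × 3930 mL ÷ 1000 mM = 366.28 mL
ammonium chloride: C1V1 = C2V2 → 23.1 mM × 3930 mL ÷ 2000 mM = 45.39 mL
L-arginine: dilute stock: 3.86 mM × 3930 mL ÷ 148 mM = 102.50 mL
L-histidine: 54.5 mg/L × 3.93 L = 214.185 mg = 0.21 g
potassium chloride: 2.75 g/L × 3.93 L = 10.81 g

ammonium nitrate 15.60 g; hydrochloric acid 57.12 mL; potassium phosphate buffer 366.28 mL; ammonium chloride 45.39 mL; L-arginine 102.50 mL; L-histidine 0.21 g; potassium chloride 10.81 g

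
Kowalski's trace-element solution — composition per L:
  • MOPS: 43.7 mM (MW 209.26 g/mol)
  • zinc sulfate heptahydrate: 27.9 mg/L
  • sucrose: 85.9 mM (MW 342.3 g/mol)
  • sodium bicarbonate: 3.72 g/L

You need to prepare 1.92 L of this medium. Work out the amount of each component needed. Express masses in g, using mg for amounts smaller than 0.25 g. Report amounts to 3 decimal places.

MOPS 17.558 g; zinc sulfate heptahydrate 53.568 mg; sucrose 56.455 g; sodium bicarbonate 7.142 g

Scale factor relative to 1 L: 1.92.
MOPS: 43.7 mmol/L × 209.26 g/mol × 1.92 L ÷ 1000 = 17.558 g
zinc sulfate heptahydrate: 27.9 mg/L × 1.92 L = 53.568 mg
sucrose: 85.9 mmol/L × 342.3 g/mol × 1.92 L ÷ 1000 = 56.455 g
sodium bicarbonate: 3.72 g/L × 1.92 L = 7.142 g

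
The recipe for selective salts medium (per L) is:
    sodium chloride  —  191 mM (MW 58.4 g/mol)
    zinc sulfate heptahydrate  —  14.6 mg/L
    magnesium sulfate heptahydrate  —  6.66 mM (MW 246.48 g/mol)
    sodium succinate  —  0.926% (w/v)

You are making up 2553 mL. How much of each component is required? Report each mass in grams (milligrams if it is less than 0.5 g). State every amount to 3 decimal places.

Working volume: 2553 mL = 2.553 L.
sodium chloride: 191 mmol/L × 58.4 g/mol × 2.553 L ÷ 1000 = 28.477 g
zinc sulfate heptahydrate: 14.6 mg/L × 2.553 L = 37.274 mg
magnesium sulfate heptahydrate: 6.66 mmol/L × 246.48 g/mol × 2.553 L ÷ 1000 = 4.191 g
sodium succinate: 0.926% w/v = 9.26 g/L → 9.26 × 2.553 L = 23.641 g

sodium chloride 28.477 g; zinc sulfate heptahydrate 37.274 mg; magnesium sulfate heptahydrate 4.191 g; sodium succinate 23.641 g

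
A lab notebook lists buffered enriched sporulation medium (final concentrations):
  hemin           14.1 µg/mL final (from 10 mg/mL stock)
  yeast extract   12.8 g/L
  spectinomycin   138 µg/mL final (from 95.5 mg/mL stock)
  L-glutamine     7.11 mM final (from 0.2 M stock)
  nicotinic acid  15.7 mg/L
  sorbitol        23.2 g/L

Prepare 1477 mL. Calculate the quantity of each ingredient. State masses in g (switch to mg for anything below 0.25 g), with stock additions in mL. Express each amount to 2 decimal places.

Target volume = 1477 mL = 1.477 L.
hemin: C1V1 = C2V2 → 14.1 µg/mL × 1477 mL ÷ 10000 µg/mL = 2.08 mL
yeast extract: 12.8 g/L × 1.477 L = 18.91 g
spectinomycin: C1V1 = C2V2 → 138 µg/mL × 1477 mL ÷ 95500 µg/mL = 2.13 mL
L-glutamine: dilute stock: 7.11 mM × 1477 mL ÷ 200 mM = 52.51 mL
nicotinic acid: 15.7 mg/L × 1.477 L = 23.19 mg
sorbitol: 23.2 g/L × 1.477 L = 34.27 g

hemin 2.08 mL; yeast extract 18.91 g; spectinomycin 2.13 mL; L-glutamine 52.51 mL; nicotinic acid 23.19 mg; sorbitol 34.27 g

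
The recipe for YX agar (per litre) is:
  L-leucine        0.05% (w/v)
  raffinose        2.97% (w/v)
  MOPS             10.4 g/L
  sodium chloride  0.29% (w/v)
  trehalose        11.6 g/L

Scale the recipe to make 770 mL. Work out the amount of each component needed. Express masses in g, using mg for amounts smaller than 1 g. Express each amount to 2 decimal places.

L-leucine 385.00 mg; raffinose 22.87 g; MOPS 8.01 g; sodium chloride 2.23 g; trehalose 8.93 g

Working volume: 770 mL = 0.77 L.
L-leucine: 0.05 g per 100 mL × 770 mL ÷ 100 = 0.385 g = 385.00 mg
raffinose: 2.97% w/v = 29.7 g/L → 29.7 × 0.77 L = 22.87 g
MOPS: 10.4 g/L × 0.77 L = 8.01 g
sodium chloride: 0.29% w/v = 2.9 g/L → 2.9 × 0.77 L = 2.23 g
trehalose: 11.6 g/L × 0.77 L = 8.93 g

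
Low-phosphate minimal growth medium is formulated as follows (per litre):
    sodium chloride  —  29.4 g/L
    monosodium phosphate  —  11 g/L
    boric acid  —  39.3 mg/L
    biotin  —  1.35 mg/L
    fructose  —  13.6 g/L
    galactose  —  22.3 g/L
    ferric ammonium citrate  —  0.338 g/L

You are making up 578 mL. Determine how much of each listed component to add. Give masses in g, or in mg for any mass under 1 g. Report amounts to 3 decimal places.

Scale factor relative to 1 L: 0.578.
sodium chloride: 29.4 g/L × 0.578 L = 16.993 g
monosodium phosphate: 11 g/L × 0.578 L = 6.358 g
boric acid: 39.3 mg/L × 0.578 L = 22.715 mg
biotin: 1.35 mg/L × 0.578 L = 0.780 mg
fructose: 13.6 g/L × 0.578 L = 7.861 g
galactose: 22.3 g/L × 0.578 L = 12.889 g
ferric ammonium citrate: 0.338 g/L × 0.578 L = 0.195364 g = 195.364 mg

sodium chloride 16.993 g; monosodium phosphate 6.358 g; boric acid 22.715 mg; biotin 0.780 mg; fructose 7.861 g; galactose 12.889 g; ferric ammonium citrate 195.364 mg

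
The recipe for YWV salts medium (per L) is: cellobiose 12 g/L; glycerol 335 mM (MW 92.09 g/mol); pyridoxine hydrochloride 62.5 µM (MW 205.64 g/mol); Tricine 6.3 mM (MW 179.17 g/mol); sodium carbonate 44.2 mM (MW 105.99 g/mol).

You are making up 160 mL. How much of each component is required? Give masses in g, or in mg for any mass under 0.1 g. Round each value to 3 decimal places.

cellobiose 1.920 g; glycerol 4.936 g; pyridoxine hydrochloride 2.056 mg; Tricine 0.181 g; sodium carbonate 0.750 g

Working volume: 160 mL = 0.16 L.
cellobiose: 12 g/L × 0.16 L = 1.920 g
glycerol: 335 mmol/L × 92.09 g/mol × 0.16 L ÷ 1000 = 4.936 g
pyridoxine hydrochloride: 62.5 µmol/L × 205.64 g/mol × 0.16 L ÷ 1000 = 2.056 mg
Tricine: 6.3 mmol/L × 179.17 g/mol × 0.16 L ÷ 1000 = 0.181 g
sodium carbonate: 44.2 mmol/L × 105.99 g/mol × 0.16 L ÷ 1000 = 0.750 g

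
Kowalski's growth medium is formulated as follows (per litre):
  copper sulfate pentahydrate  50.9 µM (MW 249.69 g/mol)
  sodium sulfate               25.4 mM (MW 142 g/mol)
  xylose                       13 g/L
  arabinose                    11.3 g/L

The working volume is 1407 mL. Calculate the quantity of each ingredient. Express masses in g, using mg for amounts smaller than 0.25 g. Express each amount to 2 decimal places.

Scale factor relative to 1 L: 1.407.
copper sulfate pentahydrate: 50.9 µmol/L × 249.69 g/mol × 1.407 L ÷ 1000 = 17.88 mg
sodium sulfate: 25.4 mmol/L × 142 g/mol × 1.407 L ÷ 1000 = 5.07 g
xylose: 13 g/L × 1.407 L = 18.29 g
arabinose: 11.3 g/L × 1.407 L = 15.90 g

copper sulfate pentahydrate 17.88 mg; sodium sulfate 5.07 g; xylose 18.29 g; arabinose 15.90 g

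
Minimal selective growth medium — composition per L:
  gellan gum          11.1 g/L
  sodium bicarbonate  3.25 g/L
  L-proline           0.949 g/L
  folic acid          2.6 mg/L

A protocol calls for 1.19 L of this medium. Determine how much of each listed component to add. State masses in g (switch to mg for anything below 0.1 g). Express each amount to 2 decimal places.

gellan gum 13.21 g; sodium bicarbonate 3.87 g; L-proline 1.13 g; folic acid 3.09 mg

Scale factor relative to 1 L: 1.19.
gellan gum: 11.1 g/L × 1.19 L = 13.21 g
sodium bicarbonate: 3.25 g/L × 1.19 L = 3.87 g
L-proline: 0.949 g/L × 1.19 L = 1.13 g
folic acid: 2.6 mg/L × 1.19 L = 3.09 mg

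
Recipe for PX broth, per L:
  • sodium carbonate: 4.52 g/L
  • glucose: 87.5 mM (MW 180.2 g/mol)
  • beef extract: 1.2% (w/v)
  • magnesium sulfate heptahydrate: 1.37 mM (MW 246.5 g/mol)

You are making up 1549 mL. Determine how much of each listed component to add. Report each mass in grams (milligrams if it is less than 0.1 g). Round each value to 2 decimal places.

sodium carbonate 7.00 g; glucose 24.42 g; beef extract 18.59 g; magnesium sulfate heptahydrate 0.52 g

Working volume: 1549 mL = 1.549 L.
sodium carbonate: 4.52 g/L × 1.549 L = 7.00 g
glucose: 87.5 mmol/L × 180.2 g/mol × 1.549 L ÷ 1000 = 24.42 g
beef extract: 1.2 g per 100 mL × 1549 mL ÷ 100 = 18.59 g
magnesium sulfate heptahydrate: 1.37 mmol/L × 246.5 g/mol × 1.549 L ÷ 1000 = 0.52 g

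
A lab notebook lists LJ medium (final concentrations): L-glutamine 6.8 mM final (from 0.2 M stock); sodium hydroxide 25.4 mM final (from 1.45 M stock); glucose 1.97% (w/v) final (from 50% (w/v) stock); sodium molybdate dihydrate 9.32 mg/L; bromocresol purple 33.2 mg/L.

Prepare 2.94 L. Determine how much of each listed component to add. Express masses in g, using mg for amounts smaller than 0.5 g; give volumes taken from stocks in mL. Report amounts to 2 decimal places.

Scale factor relative to 1 L: 2.94.
L-glutamine: V = C2·V2/C1 = 6.8 mM × 2940 mL ÷ 200 mM = 99.96 mL
sodium hydroxide: dilute stock: 25.4 mM × 2940 mL ÷ 1450 mM = 51.50 mL
glucose: V = C2·V2/C1 = 1.97% ÷ 50% × 2940 mL = 115.84 mL
sodium molybdate dihydrate: 9.32 mg/L × 2.94 L = 27.40 mg
bromocresol purple: 33.2 mg/L × 2.94 L = 97.61 mg

L-glutamine 99.96 mL; sodium hydroxide 51.50 mL; glucose 115.84 mL; sodium molybdate dihydrate 27.40 mg; bromocresol purple 97.61 mg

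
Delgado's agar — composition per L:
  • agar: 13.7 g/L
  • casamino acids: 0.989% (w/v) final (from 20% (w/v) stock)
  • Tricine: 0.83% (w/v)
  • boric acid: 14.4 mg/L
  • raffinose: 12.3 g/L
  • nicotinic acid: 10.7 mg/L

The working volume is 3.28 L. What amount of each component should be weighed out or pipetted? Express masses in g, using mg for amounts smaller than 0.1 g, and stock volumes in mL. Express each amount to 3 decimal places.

Scale factor relative to 1 L: 3.28.
agar: 13.7 g/L × 3.28 L = 44.936 g
casamino acids: C1V1 = C2V2 → 0.989% ÷ 20% × 3280 mL = 162.196 mL
Tricine: 0.83 g per 100 mL × 3280 mL ÷ 100 = 27.224 g
boric acid: 14.4 mg/L × 3.28 L = 47.232 mg
raffinose: 12.3 g/L × 3.28 L = 40.344 g
nicotinic acid: 10.7 mg/L × 3.28 L = 35.096 mg

agar 44.936 g; casamino acids 162.196 mL; Tricine 27.224 g; boric acid 47.232 mg; raffinose 40.344 g; nicotinic acid 35.096 mg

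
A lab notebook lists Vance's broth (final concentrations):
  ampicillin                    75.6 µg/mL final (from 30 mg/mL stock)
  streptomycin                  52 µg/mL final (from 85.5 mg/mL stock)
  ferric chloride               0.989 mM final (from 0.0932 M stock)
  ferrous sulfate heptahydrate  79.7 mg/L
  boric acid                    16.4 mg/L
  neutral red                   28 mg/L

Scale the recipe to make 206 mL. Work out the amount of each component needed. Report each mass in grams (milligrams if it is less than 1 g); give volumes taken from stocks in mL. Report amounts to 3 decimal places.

ampicillin 0.519 mL; streptomycin 0.125 mL; ferric chloride 2.186 mL; ferrous sulfate heptahydrate 16.418 mg; boric acid 3.378 mg; neutral red 5.768 mg

Working volume: 206 mL = 0.206 L.
ampicillin: V = C2·V2/C1 = 75.6 µg/mL × 206 mL ÷ 30000 µg/mL = 0.519 mL
streptomycin: dilute stock: 52 µg/mL × 206 mL ÷ 85500 µg/mL = 0.125 mL
ferric chloride: V = C2·V2/C1 = 0.989 mM × 206 mL ÷ 93.2 mM = 2.186 mL
ferrous sulfate heptahydrate: 79.7 mg/L × 0.206 L = 16.418 mg
boric acid: 16.4 mg/L × 0.206 L = 3.378 mg
neutral red: 28 mg/L × 0.206 L = 5.768 mg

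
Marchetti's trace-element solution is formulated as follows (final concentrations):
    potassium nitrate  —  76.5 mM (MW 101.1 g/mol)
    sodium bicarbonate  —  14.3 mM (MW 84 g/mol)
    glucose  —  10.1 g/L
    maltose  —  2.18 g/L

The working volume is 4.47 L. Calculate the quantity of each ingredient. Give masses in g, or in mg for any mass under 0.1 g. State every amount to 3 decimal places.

potassium nitrate 34.572 g; sodium bicarbonate 5.369 g; glucose 45.147 g; maltose 9.745 g

Working volume: 4.47 L.
potassium nitrate: 76.5 mmol/L × 101.1 g/mol × 4.47 L ÷ 1000 = 34.572 g
sodium bicarbonate: 14.3 mmol/L × 84 g/mol × 4.47 L ÷ 1000 = 5.369 g
glucose: 10.1 g/L × 4.47 L = 45.147 g
maltose: 2.18 g/L × 4.47 L = 9.745 g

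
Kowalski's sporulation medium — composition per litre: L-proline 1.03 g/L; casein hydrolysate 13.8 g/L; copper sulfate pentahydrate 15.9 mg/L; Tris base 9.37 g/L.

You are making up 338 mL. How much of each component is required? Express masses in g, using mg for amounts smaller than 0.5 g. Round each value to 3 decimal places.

L-proline 348.140 mg; casein hydrolysate 4.664 g; copper sulfate pentahydrate 5.374 mg; Tris base 3.167 g

Target volume = 338 mL = 0.338 L.
L-proline: 1.03 g/L × 0.338 L = 0.34814 g = 348.140 mg
casein hydrolysate: 13.8 g/L × 0.338 L = 4.664 g
copper sulfate pentahydrate: 15.9 mg/L × 0.338 L = 5.374 mg
Tris base: 9.37 g/L × 0.338 L = 3.167 g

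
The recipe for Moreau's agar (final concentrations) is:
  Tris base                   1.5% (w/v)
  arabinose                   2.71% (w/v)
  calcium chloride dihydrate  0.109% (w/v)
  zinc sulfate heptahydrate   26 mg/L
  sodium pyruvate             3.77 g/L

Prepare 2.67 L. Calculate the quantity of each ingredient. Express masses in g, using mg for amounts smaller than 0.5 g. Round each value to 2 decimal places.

Scale factor relative to 1 L: 2.67.
Tris base: 1.5% w/v = 15 g/L → 15 × 2.67 L = 40.05 g
arabinose: 2.71% w/v = 27.1 g/L → 27.1 × 2.67 L = 72.36 g
calcium chloride dihydrate: 0.109 g per 100 mL × 2670 mL ÷ 100 = 2.91 g
zinc sulfate heptahydrate: 26 mg/L × 2.67 L = 69.42 mg
sodium pyruvate: 3.77 g/L × 2.67 L = 10.07 g

Tris base 40.05 g; arabinose 72.36 g; calcium chloride dihydrate 2.91 g; zinc sulfate heptahydrate 69.42 mg; sodium pyruvate 10.07 g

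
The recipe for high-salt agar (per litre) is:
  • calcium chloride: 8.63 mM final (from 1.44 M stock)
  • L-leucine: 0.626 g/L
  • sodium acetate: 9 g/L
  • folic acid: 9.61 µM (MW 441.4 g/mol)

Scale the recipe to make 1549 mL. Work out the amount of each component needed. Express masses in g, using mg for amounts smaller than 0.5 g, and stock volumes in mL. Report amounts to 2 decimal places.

calcium chloride 9.28 mL; L-leucine 0.97 g; sodium acetate 13.94 g; folic acid 6.57 mg

Working volume: 1549 mL = 1.549 L.
calcium chloride: C1V1 = C2V2 → 8.63 mM × 1549 mL ÷ 1440 mM = 9.28 mL
L-leucine: 0.626 g/L × 1.549 L = 0.97 g
sodium acetate: 9 g/L × 1.549 L = 13.94 g
folic acid: 9.61 µmol/L × 441.4 g/mol × 1.549 L ÷ 1000 = 6.57 mg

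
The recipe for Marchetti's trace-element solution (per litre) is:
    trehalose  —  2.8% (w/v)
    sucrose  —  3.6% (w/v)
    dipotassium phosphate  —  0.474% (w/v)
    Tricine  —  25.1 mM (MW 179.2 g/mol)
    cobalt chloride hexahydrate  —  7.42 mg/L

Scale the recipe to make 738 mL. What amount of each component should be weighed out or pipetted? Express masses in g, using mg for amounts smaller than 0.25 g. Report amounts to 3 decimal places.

trehalose 20.664 g; sucrose 26.568 g; dipotassium phosphate 3.498 g; Tricine 3.319 g; cobalt chloride hexahydrate 5.476 mg

Target volume = 738 mL = 0.738 L.
trehalose: 2.8% w/v = 28 g/L → 28 × 0.738 L = 20.664 g
sucrose: 3.6 g per 100 mL × 738 mL ÷ 100 = 26.568 g
dipotassium phosphate: 0.474 g per 100 mL × 738 mL ÷ 100 = 3.498 g
Tricine: 25.1 mmol/L × 179.2 g/mol × 0.738 L ÷ 1000 = 3.319 g
cobalt chloride hexahydrate: 7.42 mg/L × 0.738 L = 5.476 mg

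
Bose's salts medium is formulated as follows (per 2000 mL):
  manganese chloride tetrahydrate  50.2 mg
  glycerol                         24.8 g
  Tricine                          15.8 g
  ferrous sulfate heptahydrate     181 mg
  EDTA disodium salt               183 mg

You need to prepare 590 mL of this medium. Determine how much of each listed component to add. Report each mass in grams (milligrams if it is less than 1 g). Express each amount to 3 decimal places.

Ratio of target to recipe volume: 590 / 2000 = 0.295.
manganese chloride tetrahydrate: 50.2 mg × (590 mL / 2000 mL) = 14.809 mg
glycerol: 24.8 g × (590 mL / 2000 mL) = 7.316 g
Tricine: 15.8 g × (590 mL / 2000 mL) = 4.661 g
ferrous sulfate heptahydrate: 181 mg × (590 mL / 2000 mL) = 53.395 mg
EDTA disodium salt: 183 mg × (590 mL / 2000 mL) = 53.985 mg

manganese chloride tetrahydrate 14.809 mg; glycerol 7.316 g; Tricine 4.661 g; ferrous sulfate heptahydrate 53.395 mg; EDTA disodium salt 53.985 mg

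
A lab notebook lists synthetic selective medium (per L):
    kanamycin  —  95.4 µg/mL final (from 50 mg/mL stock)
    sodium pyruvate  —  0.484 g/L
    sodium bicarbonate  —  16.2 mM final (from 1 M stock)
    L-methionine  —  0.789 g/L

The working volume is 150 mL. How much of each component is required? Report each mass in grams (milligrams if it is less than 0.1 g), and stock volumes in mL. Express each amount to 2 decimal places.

kanamycin 0.29 mL; sodium pyruvate 72.60 mg; sodium bicarbonate 2.43 mL; L-methionine 0.12 g

Working volume: 150 mL = 0.15 L.
kanamycin: C1V1 = C2V2 → 95.4 µg/mL × 150 mL ÷ 50000 µg/mL = 0.29 mL
sodium pyruvate: 0.484 g/L × 0.15 L = 0.0726 g = 72.60 mg
sodium bicarbonate: dilute stock: 16.2 mM × 150 mL ÷ 1000 mM = 2.43 mL
L-methionine: 0.789 g/L × 0.15 L = 0.12 g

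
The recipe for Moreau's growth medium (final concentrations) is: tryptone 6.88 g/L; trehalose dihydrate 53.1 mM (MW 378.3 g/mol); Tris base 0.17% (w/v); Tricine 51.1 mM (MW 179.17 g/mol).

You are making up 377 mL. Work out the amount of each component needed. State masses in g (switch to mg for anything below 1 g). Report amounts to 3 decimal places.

Working volume: 377 mL = 0.377 L.
tryptone: 6.88 g/L × 0.377 L = 2.594 g
trehalose dihydrate: 53.1 mmol/L × 378.3 g/mol × 0.377 L ÷ 1000 = 7.573 g
Tris base: 0.17 g per 100 mL × 377 mL ÷ 100 = 0.6409 g = 640.900 mg
Tricine: 51.1 mmol/L × 179.17 g/mol × 0.377 L ÷ 1000 = 3.452 g

tryptone 2.594 g; trehalose dihydrate 7.573 g; Tris base 640.900 mg; Tricine 3.452 g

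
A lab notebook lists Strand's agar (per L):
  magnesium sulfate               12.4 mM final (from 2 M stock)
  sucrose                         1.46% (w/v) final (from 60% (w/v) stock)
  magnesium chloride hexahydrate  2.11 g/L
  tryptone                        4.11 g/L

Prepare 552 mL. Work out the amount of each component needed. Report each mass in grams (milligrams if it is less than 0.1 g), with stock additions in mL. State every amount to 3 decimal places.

magnesium sulfate 3.422 mL; sucrose 13.432 mL; magnesium chloride hexahydrate 1.165 g; tryptone 2.269 g

Working volume: 552 mL = 0.552 L.
magnesium sulfate: C1V1 = C2V2 → 12.4 mM × 552 mL ÷ 2000 mM = 3.422 mL
sucrose: V = C2·V2/C1 = 1.46% ÷ 60% × 552 mL = 13.432 mL
magnesium chloride hexahydrate: 2.11 g/L × 0.552 L = 1.165 g
tryptone: 4.11 g/L × 0.552 L = 2.269 g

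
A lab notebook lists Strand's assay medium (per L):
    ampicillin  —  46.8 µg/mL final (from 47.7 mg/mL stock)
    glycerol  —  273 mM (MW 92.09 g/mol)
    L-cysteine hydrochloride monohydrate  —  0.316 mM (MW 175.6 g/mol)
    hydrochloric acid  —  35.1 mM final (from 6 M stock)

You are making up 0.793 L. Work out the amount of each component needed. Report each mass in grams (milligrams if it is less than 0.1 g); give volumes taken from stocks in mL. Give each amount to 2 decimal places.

ampicillin 0.78 mL; glycerol 19.94 g; L-cysteine hydrochloride monohydrate 44.00 mg; hydrochloric acid 4.64 mL

Working volume: 0.793 L.
ampicillin: C1V1 = C2V2 → 46.8 µg/mL × 793 mL ÷ 47700 µg/mL = 0.78 mL
glycerol: 273 mmol/L × 92.09 g/mol × 0.793 L ÷ 1000 = 19.94 g
L-cysteine hydrochloride monohydrate: 0.316 mmol/L × 175.6 mg/mmol × 0.793 L = 44.00 mg
hydrochloric acid: dilute stock: 35.1 mM × 793 mL ÷ 6000 mM = 4.64 mL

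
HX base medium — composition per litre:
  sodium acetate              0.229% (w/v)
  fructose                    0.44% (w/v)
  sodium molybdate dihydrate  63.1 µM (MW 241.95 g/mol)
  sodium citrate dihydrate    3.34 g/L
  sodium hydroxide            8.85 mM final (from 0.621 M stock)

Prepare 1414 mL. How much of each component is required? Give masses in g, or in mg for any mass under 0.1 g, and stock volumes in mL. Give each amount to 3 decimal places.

Scale factor relative to 1 L: 1.414.
sodium acetate: 0.229% w/v = 2.29 g/L → 2.29 × 1.414 L = 3.238 g
fructose: 0.44 g per 100 mL × 1414 mL ÷ 100 = 6.222 g
sodium molybdate dihydrate: 63.1 µmol/L × 241.95 g/mol × 1.414 L ÷ 1000 = 21.588 mg
sodium citrate dihydrate: 3.34 g/L × 1.414 L = 4.723 g
sodium hydroxide: dilute stock: 8.85 mM × 1414 mL ÷ 621 mM = 20.151 mL

sodium acetate 3.238 g; fructose 6.222 g; sodium molybdate dihydrate 21.588 mg; sodium citrate dihydrate 4.723 g; sodium hydroxide 20.151 mL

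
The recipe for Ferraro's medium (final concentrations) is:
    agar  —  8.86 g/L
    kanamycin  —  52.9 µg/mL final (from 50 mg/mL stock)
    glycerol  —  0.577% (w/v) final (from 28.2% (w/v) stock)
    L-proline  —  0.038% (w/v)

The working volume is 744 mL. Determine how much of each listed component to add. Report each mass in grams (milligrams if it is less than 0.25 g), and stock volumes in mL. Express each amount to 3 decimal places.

agar 6.592 g; kanamycin 0.787 mL; glycerol 15.223 mL; L-proline 0.283 g

Target volume = 744 mL = 0.744 L.
agar: 8.86 g/L × 0.744 L = 6.592 g
kanamycin: C1V1 = C2V2 → 52.9 µg/mL × 744 mL ÷ 50000 µg/mL = 0.787 mL
glycerol: V = C2·V2/C1 = 0.577% ÷ 28.2% × 744 mL = 15.223 mL
L-proline: 0.038% w/v = 0.38 g/L → 0.38 × 0.744 L = 0.283 g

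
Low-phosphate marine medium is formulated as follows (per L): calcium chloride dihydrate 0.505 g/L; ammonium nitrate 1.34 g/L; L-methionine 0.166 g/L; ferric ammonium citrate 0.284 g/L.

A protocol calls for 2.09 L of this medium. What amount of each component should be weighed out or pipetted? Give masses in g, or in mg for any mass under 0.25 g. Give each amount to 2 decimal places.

calcium chloride dihydrate 1.06 g; ammonium nitrate 2.80 g; L-methionine 0.35 g; ferric ammonium citrate 0.59 g

Working volume: 2.09 L.
calcium chloride dihydrate: 0.505 g/L × 2.09 L = 1.06 g
ammonium nitrate: 1.34 g/L × 2.09 L = 2.80 g
L-methionine: 0.166 g/L × 2.09 L = 0.35 g
ferric ammonium citrate: 0.284 g/L × 2.09 L = 0.59 g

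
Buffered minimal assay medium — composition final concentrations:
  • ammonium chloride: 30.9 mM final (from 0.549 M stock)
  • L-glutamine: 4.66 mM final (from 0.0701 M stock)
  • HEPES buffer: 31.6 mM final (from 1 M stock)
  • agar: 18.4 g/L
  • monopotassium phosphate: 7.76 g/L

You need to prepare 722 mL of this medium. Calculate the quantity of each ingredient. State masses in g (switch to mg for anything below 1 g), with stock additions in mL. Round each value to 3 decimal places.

Scale factor relative to 1 L: 0.722.
ammonium chloride: C1V1 = C2V2 → 30.9 mM × 722 mL ÷ 549 mM = 40.637 mL
L-glutamine: V = C2·V2/C1 = 4.66 mM × 722 mL ÷ 70.1 mM = 47.996 mL
HEPES buffer: C1V1 = C2V2 → 31.6 mM × 722 mL ÷ 1000 mM = 22.815 mL
agar: 18.4 g/L × 0.722 L = 13.285 g
monopotassium phosphate: 7.76 g/L × 0.722 L = 5.603 g

ammonium chloride 40.637 mL; L-glutamine 47.996 mL; HEPES buffer 22.815 mL; agar 13.285 g; monopotassium phosphate 5.603 g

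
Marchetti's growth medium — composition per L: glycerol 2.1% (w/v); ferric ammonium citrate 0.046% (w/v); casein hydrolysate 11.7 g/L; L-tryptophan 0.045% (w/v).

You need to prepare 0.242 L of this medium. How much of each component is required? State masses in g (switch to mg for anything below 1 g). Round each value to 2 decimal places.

glycerol 5.08 g; ferric ammonium citrate 111.32 mg; casein hydrolysate 2.83 g; L-tryptophan 108.90 mg

Working volume: 0.242 L.
glycerol: 2.1% w/v = 21 g/L → 21 × 0.242 L = 5.08 g
ferric ammonium citrate: 0.046% w/v = 0.46 g/L → 0.46 × 0.242 L = 0.11132 g = 111.32 mg
casein hydrolysate: 11.7 g/L × 0.242 L = 2.83 g
L-tryptophan: 0.045% w/v = 0.45 g/L → 0.45 × 0.242 L = 0.1089 g = 108.90 mg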